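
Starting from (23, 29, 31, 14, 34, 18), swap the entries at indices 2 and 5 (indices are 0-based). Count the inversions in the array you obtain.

Positions 2 and 5 hold 31 and 18; after swapping, the array is [23, 29, 18, 14, 34, 31].
For each element, count later entries that are smaller:
23: 2
29: 2
18: 1
14: 0
34: 1
31: 0
Sum: 2 + 2 + 1 + 0 + 1 + 0 = 6

6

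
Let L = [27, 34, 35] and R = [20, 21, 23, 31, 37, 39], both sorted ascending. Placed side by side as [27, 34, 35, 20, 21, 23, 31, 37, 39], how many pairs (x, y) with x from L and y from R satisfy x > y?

Cross-inversions: 11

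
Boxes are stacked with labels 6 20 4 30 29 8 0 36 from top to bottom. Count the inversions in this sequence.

Sweep left to right; for each value list the smaller values that follow it:
6: 2
20: 3
4: 1
30: 3
29: 2
8: 1
0: 0
36: 0
Sum: 2 + 3 + 1 + 3 + 2 + 1 + 0 + 0 = 12

12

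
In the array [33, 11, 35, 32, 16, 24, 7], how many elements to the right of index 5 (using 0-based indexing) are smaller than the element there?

1 such element

The element at index 5 is 24.
Elements after it: 7
Those smaller than 24: 7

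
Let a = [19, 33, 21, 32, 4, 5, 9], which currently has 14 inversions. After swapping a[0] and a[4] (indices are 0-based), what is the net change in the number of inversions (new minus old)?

-1

Positions 0 and 4 hold 19 and 4; after swapping, the array is [4, 33, 21, 32, 19, 5, 9].
For each element, count later entries that are smaller:
4 → none → 0
33 → 21, 32, 19, 5, 9 → 5
21 → 19, 5, 9 → 3
32 → 19, 5, 9 → 3
19 → 5, 9 → 2
5 → none → 0
9 → none → 0
Sum: 0 + 5 + 3 + 3 + 2 + 0 + 0 = 13
Change: 13 − 14 = -1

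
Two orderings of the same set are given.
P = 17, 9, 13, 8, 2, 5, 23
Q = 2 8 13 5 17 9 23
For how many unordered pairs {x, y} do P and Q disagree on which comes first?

Assign each item its position (1..7) in the first ordering, then rewrite the second ordering as that position sequence:
positions: 17→1, 9→2, 13→3, 8→4, 2→5, 5→6, 23→7
second ordering as positions: [5, 4, 3, 6, 1, 2, 7]
Discordant pairs = inversions in this position sequence.
5: 4, 3, 1, 2 → 4
4: 3, 1, 2 → 3
3: 1, 2 → 2
6: 1, 2 → 2
1: 0
2: 0
7: 0
Total: 4 + 3 + 2 + 2 + 0 + 0 + 0 = 11

11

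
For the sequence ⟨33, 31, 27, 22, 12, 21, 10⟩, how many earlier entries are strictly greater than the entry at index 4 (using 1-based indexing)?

The element at index 4 is 22.
Elements before it: 33, 31, 27
Those larger than 22: 33, 31, 27

3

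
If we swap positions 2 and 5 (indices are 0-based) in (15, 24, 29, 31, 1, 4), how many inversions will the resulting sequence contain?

7 inversions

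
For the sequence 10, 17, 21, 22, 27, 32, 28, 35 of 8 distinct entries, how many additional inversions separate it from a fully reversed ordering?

27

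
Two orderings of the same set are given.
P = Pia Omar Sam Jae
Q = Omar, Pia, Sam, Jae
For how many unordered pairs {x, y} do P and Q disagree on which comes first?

1 disagreeing pair

Assign each item its position (1..4) in the first ordering, then rewrite the second ordering as that position sequence:
positions: Pia→1, Omar→2, Sam→3, Jae→4
second ordering as positions: [2, 1, 3, 4]
Discordant pairs = inversions in this position sequence.
2: 1 → 1
1: 0
3: 0
4: 0
Total: 1 + 0 + 0 + 0 = 1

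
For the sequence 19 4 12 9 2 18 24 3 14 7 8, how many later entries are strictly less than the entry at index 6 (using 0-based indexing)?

4 such elements

The element at index 6 is 24.
Elements after it: 3, 14, 7, 8
Those smaller than 24: 3, 14, 7, 8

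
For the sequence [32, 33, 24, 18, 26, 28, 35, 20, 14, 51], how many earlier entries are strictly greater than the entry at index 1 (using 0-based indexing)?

The element at index 1 is 33.
Elements before it: 32
None of them are larger than 33.

0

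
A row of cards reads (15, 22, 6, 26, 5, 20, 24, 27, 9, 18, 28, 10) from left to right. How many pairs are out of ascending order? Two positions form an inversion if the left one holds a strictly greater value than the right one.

There are 28 out-of-order pairs.

For each element, count later entries that are smaller:
15 → 6, 5, 9, 10 → 4
22 → 6, 5, 20, 9, 18, 10 → 6
6 → 5 → 1
26 → 5, 20, 24, 9, 18, 10 → 6
5 → none → 0
20 → 9, 18, 10 → 3
24 → 9, 18, 10 → 3
27 → 9, 18, 10 → 3
9 → none → 0
18 → 10 → 1
28 → 10 → 1
10 → none → 0
Sum: 4 + 6 + 1 + 6 + 0 + 3 + 3 + 3 + 0 + 1 + 1 + 0 = 28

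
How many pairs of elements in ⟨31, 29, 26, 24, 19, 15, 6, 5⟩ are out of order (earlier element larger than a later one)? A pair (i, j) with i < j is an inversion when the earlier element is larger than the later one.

28 inversions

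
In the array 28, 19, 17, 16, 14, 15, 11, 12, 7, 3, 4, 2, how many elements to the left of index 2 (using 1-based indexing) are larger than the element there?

1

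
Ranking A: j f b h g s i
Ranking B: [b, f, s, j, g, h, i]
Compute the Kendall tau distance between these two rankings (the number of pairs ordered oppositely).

7 discordant pairs

Assign each item its position (1..7) in the first ordering, then rewrite the second ordering as that position sequence:
positions: j→1, f→2, b→3, h→4, g→5, s→6, i→7
second ordering as positions: [3, 2, 6, 1, 5, 4, 7]
Discordant pairs = inversions in this position sequence.
3: 2, 1 → 2
2: 1 → 1
6: 1, 5, 4 → 3
1: 0
5: 4 → 1
4: 0
7: 0
Total: 2 + 1 + 3 + 0 + 1 + 0 + 0 = 7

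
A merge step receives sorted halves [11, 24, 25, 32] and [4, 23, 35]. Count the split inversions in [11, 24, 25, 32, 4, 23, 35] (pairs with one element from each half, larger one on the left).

Take each right-half value and tally the left-half values above it:
r = 4: 11, 24, 25, 32 → 4
r = 23: 24, 25, 32 → 3
r = 35: none → 0
Cross-inversions: 4 + 3 + 0 = 7

7 cross-inversions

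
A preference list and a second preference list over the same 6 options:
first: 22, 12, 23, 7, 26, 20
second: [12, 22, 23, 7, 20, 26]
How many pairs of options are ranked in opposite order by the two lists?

Assign each item its position (1..6) in the first ordering, then rewrite the second ordering as that position sequence:
positions: 22→1, 12→2, 23→3, 7→4, 26→5, 20→6
second ordering as positions: [2, 1, 3, 4, 6, 5]
Discordant pairs = inversions in this position sequence.
2: 1 → 1
1: 0
3: 0
4: 0
6: 5 → 1
5: 0
Total: 1 + 0 + 0 + 0 + 1 + 0 = 2

2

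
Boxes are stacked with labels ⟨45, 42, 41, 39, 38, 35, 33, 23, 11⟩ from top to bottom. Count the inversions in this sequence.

36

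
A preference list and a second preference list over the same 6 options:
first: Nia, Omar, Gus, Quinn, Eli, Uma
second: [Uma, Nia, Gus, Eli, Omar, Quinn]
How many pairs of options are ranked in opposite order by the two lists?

Assign each item its position (1..6) in the first ordering, then rewrite the second ordering as that position sequence:
positions: Nia→1, Omar→2, Gus→3, Quinn→4, Eli→5, Uma→6
second ordering as positions: [6, 1, 3, 5, 2, 4]
Discordant pairs = inversions in this position sequence.
6: 1, 3, 5, 2, 4 → 5
1: 0
3: 2 → 1
5: 2, 4 → 2
2: 0
4: 0
Total: 5 + 0 + 1 + 2 + 0 + 0 = 8

8 pairs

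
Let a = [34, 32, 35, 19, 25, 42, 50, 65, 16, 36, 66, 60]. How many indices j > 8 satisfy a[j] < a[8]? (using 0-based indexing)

The element at index 8 is 16.
Elements after it: 36, 66, 60
None of them are smaller than 16.

0 such elements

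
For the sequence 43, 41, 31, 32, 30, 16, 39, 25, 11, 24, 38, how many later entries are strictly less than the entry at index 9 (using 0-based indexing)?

0

The element at index 9 is 24.
Elements after it: 38
None of them are smaller than 24.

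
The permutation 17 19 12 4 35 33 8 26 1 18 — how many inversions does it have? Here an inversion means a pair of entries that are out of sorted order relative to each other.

Sweep left to right; for each value list the smaller values that follow it:
17 → 12, 4, 8, 1 → 4
19 → 12, 4, 8, 1, 18 → 5
12 → 4, 8, 1 → 3
4 → 1 → 1
35 → 33, 8, 26, 1, 18 → 5
33 → 8, 26, 1, 18 → 4
8 → 1 → 1
26 → 1, 18 → 2
1 → none → 0
18 → none → 0
Sum: 4 + 5 + 3 + 1 + 5 + 4 + 1 + 2 + 0 + 0 = 25

25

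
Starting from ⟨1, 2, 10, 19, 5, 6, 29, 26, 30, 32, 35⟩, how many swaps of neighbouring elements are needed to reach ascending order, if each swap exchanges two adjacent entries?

5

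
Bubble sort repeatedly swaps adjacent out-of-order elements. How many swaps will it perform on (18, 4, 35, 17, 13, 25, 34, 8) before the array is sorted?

14 adjacent swaps

The minimum number of adjacent swaps to sort an array equals its inversion count, since every such swap removes exactly one inversion.
Count inversions — for each element, later elements that are smaller:
18: 4, 17, 13, 8 → 4
4: none → 0
35: 17, 13, 25, 34, 8 → 5
17: 13, 8 → 2
13: 8 → 1
25: 8 → 1
34: 8 → 1
8: none → 0
Total inversions: 4 + 0 + 5 + 2 + 1 + 1 + 1 + 0 = 14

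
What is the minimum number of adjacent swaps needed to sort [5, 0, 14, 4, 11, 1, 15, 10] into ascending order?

The minimum number of adjacent swaps to sort an array equals its inversion count, since every such swap removes exactly one inversion.
Count inversions — for each element, later elements that are smaller:
5: 0, 4, 1 → 3
0: none → 0
14: 4, 11, 1, 10 → 4
4: 1 → 1
11: 1, 10 → 2
1: none → 0
15: 10 → 1
10: none → 0
Total inversions: 3 + 0 + 4 + 1 + 2 + 0 + 1 + 0 = 11

11 swaps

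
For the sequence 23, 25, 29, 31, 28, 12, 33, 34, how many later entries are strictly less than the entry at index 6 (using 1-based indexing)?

The element at index 6 is 12.
Elements after it: 33, 34
None of them are smaller than 12.

0 such elements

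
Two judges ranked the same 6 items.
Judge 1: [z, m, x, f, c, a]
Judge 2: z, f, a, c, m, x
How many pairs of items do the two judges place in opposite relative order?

7

Assign each item its position (1..6) in the first ordering, then rewrite the second ordering as that position sequence:
positions: z→1, m→2, x→3, f→4, c→5, a→6
second ordering as positions: [1, 4, 6, 5, 2, 3]
Discordant pairs = inversions in this position sequence.
1: 0
4: 2, 3 → 2
6: 5, 2, 3 → 3
5: 2, 3 → 2
2: 0
3: 0
Total: 0 + 2 + 3 + 2 + 0 + 0 = 7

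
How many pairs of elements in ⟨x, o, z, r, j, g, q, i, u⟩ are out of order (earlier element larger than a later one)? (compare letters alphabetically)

23

Sweep left to right; for each value list the smaller values that follow it:
x: 7
o: 3
z: 6
r: 4
j: 2
g: 0
q: 1
i: 0
u: 0
Sum: 7 + 3 + 6 + 4 + 2 + 0 + 1 + 0 + 0 = 23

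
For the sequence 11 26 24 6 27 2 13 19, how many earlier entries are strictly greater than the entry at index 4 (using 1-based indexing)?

3 such elements

The element at index 4 is 6.
Elements before it: 11, 26, 24
Those larger than 6: 11, 26, 24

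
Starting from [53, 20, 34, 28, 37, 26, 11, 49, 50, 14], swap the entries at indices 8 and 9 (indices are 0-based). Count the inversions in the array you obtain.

Positions 8 and 9 hold 50 and 14; after swapping, the array is [53, 20, 34, 28, 37, 26, 11, 49, 14, 50].
For each element, count later entries that are smaller:
53 → 20, 34, 28, 37, 26, 11, 49, 14, 50 → 9
20 → 11, 14 → 2
34 → 28, 26, 11, 14 → 4
28 → 26, 11, 14 → 3
37 → 26, 11, 14 → 3
26 → 11, 14 → 2
11 → none → 0
49 → 14 → 1
14 → none → 0
50 → none → 0
Sum: 9 + 2 + 4 + 3 + 3 + 2 + 0 + 1 + 0 + 0 = 24

24 inversions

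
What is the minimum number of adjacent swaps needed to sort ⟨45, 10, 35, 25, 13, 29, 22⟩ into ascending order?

Each adjacent swap fixes exactly one inversion, so the minimum swap count equals the number of inversions.
Count inversions — for each element, later elements that are smaller:
45: 10, 35, 25, 13, 29, 22 → 6
10: none → 0
35: 25, 13, 29, 22 → 4
25: 13, 22 → 2
13: none → 0
29: 22 → 1
22: none → 0
Total inversions: 6 + 0 + 4 + 2 + 0 + 1 + 0 = 13

13 adjacent swaps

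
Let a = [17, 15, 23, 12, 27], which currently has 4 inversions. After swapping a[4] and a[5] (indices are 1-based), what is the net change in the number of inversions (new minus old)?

Positions 4 and 5 hold 12 and 27; after swapping, the array is [17, 15, 23, 27, 12].
Sweep left to right; for each value list the smaller values that follow it:
17 → 15, 12 → 2
15 → 12 → 1
23 → 12 → 1
27 → 12 → 1
12 → none → 0
Sum: 2 + 1 + 1 + 1 + 0 = 5
Change: 5 − 4 = +1

+1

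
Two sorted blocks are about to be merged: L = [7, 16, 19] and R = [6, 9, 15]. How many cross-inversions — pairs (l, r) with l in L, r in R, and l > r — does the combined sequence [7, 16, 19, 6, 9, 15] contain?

7

For each element r of the right run, count left-run elements greater than r:
r = 6: 7, 16, 19 → 3
r = 9: 16, 19 → 2
r = 15: 16, 19 → 2
Cross-inversions: 3 + 2 + 2 = 7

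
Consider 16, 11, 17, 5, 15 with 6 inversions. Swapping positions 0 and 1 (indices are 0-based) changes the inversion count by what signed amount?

-1

Positions 0 and 1 hold 16 and 11; after swapping, the array is [11, 16, 17, 5, 15].
Element-by-element contributions:
11 → 5 → 1
16 → 5, 15 → 2
17 → 5, 15 → 2
5 → none → 0
15 → none → 0
Sum: 1 + 2 + 2 + 0 + 0 = 5
Change: 5 − 6 = -1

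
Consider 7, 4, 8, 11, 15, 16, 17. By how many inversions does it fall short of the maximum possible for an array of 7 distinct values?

20

Maximum inversions for 7 distinct elements is C(7, 2) = 7·6/2 = 21.
Current inversions — for each element, count later smaller elements:
7: 1
4: 0
8: 0
11: 0
15: 0
16: 0
17: 0
Current total: 1 + 0 + 0 + 0 + 0 + 0 + 0 = 1
Shortfall: 21 − 1 = 20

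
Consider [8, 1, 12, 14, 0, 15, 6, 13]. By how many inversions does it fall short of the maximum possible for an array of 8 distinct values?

Maximum inversions for 8 distinct elements is C(8, 2) = 8·7/2 = 28.
Current inversions — for each element, count later smaller elements:
8: 3
1: 1
12: 2
14: 3
0: 0
15: 2
6: 0
13: 0
Current total: 3 + 1 + 2 + 3 + 0 + 2 + 0 + 0 = 11
Shortfall: 28 − 11 = 17

17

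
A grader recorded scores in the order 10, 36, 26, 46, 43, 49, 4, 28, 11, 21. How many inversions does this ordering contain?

There are 24 inversions.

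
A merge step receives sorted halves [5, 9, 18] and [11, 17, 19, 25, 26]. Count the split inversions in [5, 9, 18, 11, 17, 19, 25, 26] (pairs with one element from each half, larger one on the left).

2

For each element r of the right run, count left-run elements greater than r:
r = 11: 18 → 1
r = 17: 18 → 1
r = 19: none → 0
r = 25: none → 0
r = 26: none → 0
Cross-inversions: 1 + 1 + 0 + 0 + 0 = 2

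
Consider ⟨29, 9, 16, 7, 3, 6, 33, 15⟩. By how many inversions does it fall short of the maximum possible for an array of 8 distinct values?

12

Maximum inversions for 8 distinct elements is C(8, 2) = 8·7/2 = 28.
Current inversions — for each element, count later smaller elements:
29: 6
9: 3
16: 4
7: 2
3: 0
6: 0
33: 1
15: 0
Current total: 6 + 3 + 4 + 2 + 0 + 0 + 1 + 0 = 16
Shortfall: 28 − 16 = 12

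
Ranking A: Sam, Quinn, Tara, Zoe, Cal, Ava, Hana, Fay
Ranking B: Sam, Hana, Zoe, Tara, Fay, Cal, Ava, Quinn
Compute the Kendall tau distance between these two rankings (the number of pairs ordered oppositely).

Assign each item its position (1..8) in the first ordering, then rewrite the second ordering as that position sequence:
positions: Sam→1, Quinn→2, Tara→3, Zoe→4, Cal→5, Ava→6, Hana→7, Fay→8
second ordering as positions: [1, 7, 4, 3, 8, 5, 6, 2]
Discordant pairs = inversions in this position sequence.
1: 0
7: 4, 3, 5, 6, 2 → 5
4: 3, 2 → 2
3: 2 → 1
8: 5, 6, 2 → 3
5: 2 → 1
6: 2 → 1
2: 0
Total: 0 + 5 + 2 + 1 + 3 + 1 + 1 + 0 = 13

13 discordant pairs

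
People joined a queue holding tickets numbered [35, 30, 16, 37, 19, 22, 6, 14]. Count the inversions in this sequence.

Count, for each position, how many later elements it exceeds:
35: 6
30: 5
16: 2
37: 4
19: 2
22: 2
6: 0
14: 0
Sum: 6 + 5 + 2 + 4 + 2 + 2 + 0 + 0 = 21

21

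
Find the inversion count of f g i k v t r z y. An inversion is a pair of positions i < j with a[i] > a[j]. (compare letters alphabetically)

4

Sweep left to right; for each value list the smaller values that follow it:
f → none → 0
g → none → 0
i → none → 0
k → none → 0
v → t, r → 2
t → r → 1
r → none → 0
z → y → 1
y → none → 0
Sum: 0 + 0 + 0 + 0 + 2 + 1 + 0 + 1 + 0 = 4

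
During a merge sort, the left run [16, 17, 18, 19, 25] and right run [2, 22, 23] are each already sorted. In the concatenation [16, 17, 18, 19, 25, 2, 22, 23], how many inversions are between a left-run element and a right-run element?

7 cross-inversions

For each element r of the right run, count left-run elements greater than r:
r = 2: 16, 17, 18, 19, 25 → 5
r = 22: 25 → 1
r = 23: 25 → 1
Cross-inversions: 5 + 1 + 1 = 7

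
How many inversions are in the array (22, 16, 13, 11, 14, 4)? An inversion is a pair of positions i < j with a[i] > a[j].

13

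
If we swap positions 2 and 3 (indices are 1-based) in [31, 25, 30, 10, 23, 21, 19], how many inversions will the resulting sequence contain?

18 inversions

Positions 2 and 3 hold 25 and 30; after swapping, the array is [31, 30, 25, 10, 23, 21, 19].
For each element, count later entries that are smaller:
31 → 30, 25, 10, 23, 21, 19 → 6
30 → 25, 10, 23, 21, 19 → 5
25 → 10, 23, 21, 19 → 4
10 → none → 0
23 → 21, 19 → 2
21 → 19 → 1
19 → none → 0
Sum: 6 + 5 + 4 + 0 + 2 + 1 + 0 = 18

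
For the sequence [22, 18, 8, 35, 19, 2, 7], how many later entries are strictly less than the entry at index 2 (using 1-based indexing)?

The element at index 2 is 18.
Elements after it: 8, 35, 19, 2, 7
Those smaller than 18: 8, 2, 7

3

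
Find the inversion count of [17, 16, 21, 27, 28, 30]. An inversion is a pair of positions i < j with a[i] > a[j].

Inversions: 1

Element-by-element contributions:
17 → 16 → 1
16 → none → 0
21 → none → 0
27 → none → 0
28 → none → 0
30 → none → 0
Sum: 1 + 0 + 0 + 0 + 0 + 0 = 1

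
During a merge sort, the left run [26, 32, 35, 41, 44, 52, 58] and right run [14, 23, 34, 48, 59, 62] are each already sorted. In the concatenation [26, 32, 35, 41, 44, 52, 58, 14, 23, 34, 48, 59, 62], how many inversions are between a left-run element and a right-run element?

21 split inversions

Count, for every r in R, how many entries of L exceed r:
r = 14: 26, 32, 35, 41, 44, 52, 58 → 7
r = 23: 26, 32, 35, 41, 44, 52, 58 → 7
r = 34: 35, 41, 44, 52, 58 → 5
r = 48: 52, 58 → 2
r = 59: none → 0
r = 62: none → 0
Cross-inversions: 7 + 7 + 5 + 2 + 0 + 0 = 21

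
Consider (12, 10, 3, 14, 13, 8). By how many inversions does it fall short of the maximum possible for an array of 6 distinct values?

7 inversions short

Maximum inversions for 6 distinct elements is C(6, 2) = 6·5/2 = 15.
Current inversions — for each element, count later smaller elements:
12: 3
10: 2
3: 0
14: 2
13: 1
8: 0
Current total: 3 + 2 + 0 + 2 + 1 + 0 = 8
Shortfall: 15 − 8 = 7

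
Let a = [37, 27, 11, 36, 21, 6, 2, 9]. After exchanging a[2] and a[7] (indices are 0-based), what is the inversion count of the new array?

22

Positions 2 and 7 hold 11 and 9; after swapping, the array is [37, 27, 9, 36, 21, 6, 2, 11].
Element-by-element contributions:
37 → 27, 9, 36, 21, 6, 2, 11 → 7
27 → 9, 21, 6, 2, 11 → 5
9 → 6, 2 → 2
36 → 21, 6, 2, 11 → 4
21 → 6, 2, 11 → 3
6 → 2 → 1
2 → none → 0
11 → none → 0
Sum: 7 + 5 + 2 + 4 + 3 + 1 + 0 + 0 = 22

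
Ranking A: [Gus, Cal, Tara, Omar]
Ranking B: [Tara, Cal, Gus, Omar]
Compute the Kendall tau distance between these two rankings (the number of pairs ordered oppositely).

3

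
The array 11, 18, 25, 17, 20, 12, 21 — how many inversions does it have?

8

Sweep left to right; for each value list the smaller values that follow it:
11 → none → 0
18 → 17, 12 → 2
25 → 17, 20, 12, 21 → 4
17 → 12 → 1
20 → 12 → 1
12 → none → 0
21 → none → 0
Sum: 0 + 2 + 4 + 1 + 1 + 0 + 0 = 8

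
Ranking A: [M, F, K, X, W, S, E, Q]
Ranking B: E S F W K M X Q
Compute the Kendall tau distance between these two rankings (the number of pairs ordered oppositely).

Assign each item its position (1..8) in the first ordering, then rewrite the second ordering as that position sequence:
positions: M→1, F→2, K→3, X→4, W→5, S→6, E→7, Q→8
second ordering as positions: [7, 6, 2, 5, 3, 1, 4, 8]
Discordant pairs = inversions in this position sequence.
7: 6, 2, 5, 3, 1, 4 → 6
6: 2, 5, 3, 1, 4 → 5
2: 1 → 1
5: 3, 1, 4 → 3
3: 1 → 1
1: 0
4: 0
8: 0
Total: 6 + 5 + 1 + 3 + 1 + 0 + 0 + 0 = 16

16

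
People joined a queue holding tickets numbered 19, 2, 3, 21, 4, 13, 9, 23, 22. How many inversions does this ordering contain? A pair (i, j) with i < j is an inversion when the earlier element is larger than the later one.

10

Sweep left to right; for each value list the smaller values that follow it:
19: 5
2: 0
3: 0
21: 3
4: 0
13: 1
9: 0
23: 1
22: 0
Sum: 5 + 0 + 0 + 3 + 0 + 1 + 0 + 1 + 0 = 10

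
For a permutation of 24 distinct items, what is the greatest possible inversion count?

A reversed (strictly descending) arrangement makes every pair an inversion, giving C(24, 2) inversions.
C(24, 2) = 24·23/2 = 276

276 inversions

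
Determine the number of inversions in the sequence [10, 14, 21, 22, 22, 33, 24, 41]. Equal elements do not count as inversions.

Count, for each position, how many later elements it exceeds:
10 → none → 0
14 → none → 0
21 → none → 0
22 → none → 0
22 → none → 0
33 → 24 → 1
24 → none → 0
41 → none → 0
Sum: 0 + 0 + 0 + 0 + 0 + 1 + 0 + 0 = 1

1 inversion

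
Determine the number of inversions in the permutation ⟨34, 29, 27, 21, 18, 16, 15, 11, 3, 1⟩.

For each element, count later entries that are smaller:
34 → 29, 27, 21, 18, 16, 15, 11, 3, 1 → 9
29 → 27, 21, 18, 16, 15, 11, 3, 1 → 8
27 → 21, 18, 16, 15, 11, 3, 1 → 7
21 → 18, 16, 15, 11, 3, 1 → 6
18 → 16, 15, 11, 3, 1 → 5
16 → 15, 11, 3, 1 → 4
15 → 11, 3, 1 → 3
11 → 3, 1 → 2
3 → 1 → 1
1 → none → 0
Sum: 9 + 8 + 7 + 6 + 5 + 4 + 3 + 2 + 1 + 0 = 45

45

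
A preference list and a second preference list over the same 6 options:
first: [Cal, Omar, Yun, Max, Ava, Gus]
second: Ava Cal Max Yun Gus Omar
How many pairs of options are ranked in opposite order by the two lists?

8

Assign each item its position (1..6) in the first ordering, then rewrite the second ordering as that position sequence:
positions: Cal→1, Omar→2, Yun→3, Max→4, Ava→5, Gus→6
second ordering as positions: [5, 1, 4, 3, 6, 2]
Discordant pairs = inversions in this position sequence.
5: 1, 4, 3, 2 → 4
1: 0
4: 3, 2 → 2
3: 2 → 1
6: 2 → 1
2: 0
Total: 4 + 0 + 2 + 1 + 1 + 0 = 8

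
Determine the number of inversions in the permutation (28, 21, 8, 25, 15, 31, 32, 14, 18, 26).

21

Count, for each position, how many later elements it exceeds:
28 → 21, 8, 25, 15, 14, 18, 26 → 7
21 → 8, 15, 14, 18 → 4
8 → none → 0
25 → 15, 14, 18 → 3
15 → 14 → 1
31 → 14, 18, 26 → 3
32 → 14, 18, 26 → 3
14 → none → 0
18 → none → 0
26 → none → 0
Sum: 7 + 4 + 0 + 3 + 1 + 3 + 3 + 0 + 0 + 0 = 21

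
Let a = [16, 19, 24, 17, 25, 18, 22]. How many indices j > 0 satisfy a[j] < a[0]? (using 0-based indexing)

The element at index 0 is 16.
Elements after it: 19, 24, 17, 25, 18, 22
None of them are smaller than 16.

0 such elements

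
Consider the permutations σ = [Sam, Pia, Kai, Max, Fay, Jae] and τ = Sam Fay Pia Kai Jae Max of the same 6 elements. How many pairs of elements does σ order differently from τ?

Assign each item its position (1..6) in the first ordering, then rewrite the second ordering as that position sequence:
positions: Sam→1, Pia→2, Kai→3, Max→4, Fay→5, Jae→6
second ordering as positions: [1, 5, 2, 3, 6, 4]
Discordant pairs = inversions in this position sequence.
1: 0
5: 2, 3, 4 → 3
2: 0
3: 0
6: 4 → 1
4: 0
Total: 0 + 3 + 0 + 0 + 1 + 0 = 4

4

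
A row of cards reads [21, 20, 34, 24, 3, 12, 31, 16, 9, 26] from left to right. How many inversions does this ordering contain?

Sweep left to right; for each value list the smaller values that follow it:
21 → 20, 3, 12, 16, 9 → 5
20 → 3, 12, 16, 9 → 4
34 → 24, 3, 12, 31, 16, 9, 26 → 7
24 → 3, 12, 16, 9 → 4
3 → none → 0
12 → 9 → 1
31 → 16, 9, 26 → 3
16 → 9 → 1
9 → none → 0
26 → none → 0
Sum: 5 + 4 + 7 + 4 + 0 + 1 + 3 + 1 + 0 + 0 = 25

25 inversions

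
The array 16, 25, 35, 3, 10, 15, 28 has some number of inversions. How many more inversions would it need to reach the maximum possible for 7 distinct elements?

Maximum inversions for 7 distinct elements is C(7, 2) = 7·6/2 = 21.
Current inversions — for each element, count later smaller elements:
16: 3
25: 3
35: 4
3: 0
10: 0
15: 0
28: 0
Current total: 3 + 3 + 4 + 0 + 0 + 0 + 0 = 10
Shortfall: 21 − 10 = 11

11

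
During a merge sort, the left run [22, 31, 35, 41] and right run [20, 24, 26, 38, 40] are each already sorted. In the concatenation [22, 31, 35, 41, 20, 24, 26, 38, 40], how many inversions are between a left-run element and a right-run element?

12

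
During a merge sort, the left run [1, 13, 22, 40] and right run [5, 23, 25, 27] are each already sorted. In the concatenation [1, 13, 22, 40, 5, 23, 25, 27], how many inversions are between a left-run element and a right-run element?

Take each right-half value and tally the left-half values above it:
r = 5: 13, 22, 40 → 3
r = 23: 40 → 1
r = 25: 40 → 1
r = 27: 40 → 1
Cross-inversions: 3 + 1 + 1 + 1 = 6

Cross-inversions: 6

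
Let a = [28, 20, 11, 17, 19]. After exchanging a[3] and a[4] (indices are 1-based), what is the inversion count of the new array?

8

Positions 3 and 4 hold 11 and 17; after swapping, the array is [28, 20, 17, 11, 19].
Count, for each position, how many later elements it exceeds:
28: 4
20: 3
17: 1
11: 0
19: 0
Sum: 4 + 3 + 1 + 0 + 0 = 8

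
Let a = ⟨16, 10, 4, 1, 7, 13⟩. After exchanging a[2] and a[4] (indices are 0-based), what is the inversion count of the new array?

10 inversions

Positions 2 and 4 hold 4 and 7; after swapping, the array is [16, 10, 7, 1, 4, 13].
Element-by-element contributions:
16: 5
10: 3
7: 2
1: 0
4: 0
13: 0
Sum: 5 + 3 + 2 + 0 + 0 + 0 = 10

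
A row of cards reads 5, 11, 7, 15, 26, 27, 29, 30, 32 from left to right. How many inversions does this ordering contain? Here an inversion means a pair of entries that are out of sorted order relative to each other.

Count, for each position, how many later elements it exceeds:
5: 0
11: 1
7: 0
15: 0
26: 0
27: 0
29: 0
30: 0
32: 0
Sum: 0 + 1 + 0 + 0 + 0 + 0 + 0 + 0 + 0 = 1

1 inversion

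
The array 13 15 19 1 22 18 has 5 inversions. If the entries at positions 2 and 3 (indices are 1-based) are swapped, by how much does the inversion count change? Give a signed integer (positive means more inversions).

Positions 2 and 3 hold 15 and 19; after swapping, the array is [13, 19, 15, 1, 22, 18].
Element-by-element contributions:
13: 1
19: 3
15: 1
1: 0
22: 1
18: 0
Sum: 1 + 3 + 1 + 0 + 1 + 0 = 6
Change: 6 − 5 = +1

+1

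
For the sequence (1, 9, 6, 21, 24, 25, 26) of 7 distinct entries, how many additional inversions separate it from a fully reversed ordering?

Maximum inversions for 7 distinct elements is C(7, 2) = 7·6/2 = 21.
Current inversions — for each element, count later smaller elements:
1: 0
9: 1
6: 0
21: 0
24: 0
25: 0
26: 0
Current total: 0 + 1 + 0 + 0 + 0 + 0 + 0 = 1
Shortfall: 21 − 1 = 20

20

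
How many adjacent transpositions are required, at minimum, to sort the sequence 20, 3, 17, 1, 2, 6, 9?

The minimum number of adjacent swaps to sort an array equals its inversion count, since every such swap removes exactly one inversion.
Count inversions — for each element, later elements that are smaller:
20: 3, 17, 1, 2, 6, 9 → 6
3: 1, 2 → 2
17: 1, 2, 6, 9 → 4
1: none → 0
2: none → 0
6: none → 0
9: none → 0
Total inversions: 6 + 2 + 4 + 0 + 0 + 0 + 0 = 12

12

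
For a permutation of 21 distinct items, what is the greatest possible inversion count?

The maximum occurs when the array is in strictly decreasing order: every one of the C(21, 2) pairs is inverted.
C(21, 2) = 21·20/2 = 210

210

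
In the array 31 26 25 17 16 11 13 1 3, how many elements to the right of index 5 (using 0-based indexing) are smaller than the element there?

2 such elements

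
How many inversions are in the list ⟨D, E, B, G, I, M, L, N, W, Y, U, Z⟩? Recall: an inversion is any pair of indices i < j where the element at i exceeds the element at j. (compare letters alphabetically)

There are 5 out-of-order pairs.

Count, for each position, how many later elements it exceeds:
D → B → 1
E → B → 1
B → none → 0
G → none → 0
I → none → 0
M → L → 1
L → none → 0
N → none → 0
W → U → 1
Y → U → 1
U → none → 0
Z → none → 0
Sum: 1 + 1 + 0 + 0 + 0 + 1 + 0 + 0 + 1 + 1 + 0 + 0 = 5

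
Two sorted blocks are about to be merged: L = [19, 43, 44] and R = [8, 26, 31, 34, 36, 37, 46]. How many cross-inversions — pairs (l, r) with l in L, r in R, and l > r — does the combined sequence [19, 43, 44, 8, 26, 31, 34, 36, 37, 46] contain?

For each element r of the right run, count left-run elements greater than r:
r = 8: 19, 43, 44 → 3
r = 26: 43, 44 → 2
r = 31: 43, 44 → 2
r = 34: 43, 44 → 2
r = 36: 43, 44 → 2
r = 37: 43, 44 → 2
r = 46: none → 0
Cross-inversions: 3 + 2 + 2 + 2 + 2 + 2 + 0 = 13

13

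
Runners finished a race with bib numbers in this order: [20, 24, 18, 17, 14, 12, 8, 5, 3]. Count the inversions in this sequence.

Out-of-order pairs: 35

For each element, count later entries that are smaller:
20 → 18, 17, 14, 12, 8, 5, 3 → 7
24 → 18, 17, 14, 12, 8, 5, 3 → 7
18 → 17, 14, 12, 8, 5, 3 → 6
17 → 14, 12, 8, 5, 3 → 5
14 → 12, 8, 5, 3 → 4
12 → 8, 5, 3 → 3
8 → 5, 3 → 2
5 → 3 → 1
3 → none → 0
Sum: 7 + 7 + 6 + 5 + 4 + 3 + 2 + 1 + 0 = 35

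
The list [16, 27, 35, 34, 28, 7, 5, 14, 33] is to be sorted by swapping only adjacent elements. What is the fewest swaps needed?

Adjacent swaps: 21

Each adjacent swap fixes exactly one inversion, so the minimum swap count equals the number of inversions.
Count inversions — for each element, later elements that are smaller:
16: 7, 5, 14 → 3
27: 7, 5, 14 → 3
35: 34, 28, 7, 5, 14, 33 → 6
34: 28, 7, 5, 14, 33 → 5
28: 7, 5, 14 → 3
7: 5 → 1
5: none → 0
14: none → 0
33: none → 0
Total inversions: 3 + 3 + 6 + 5 + 3 + 1 + 0 + 0 + 0 = 21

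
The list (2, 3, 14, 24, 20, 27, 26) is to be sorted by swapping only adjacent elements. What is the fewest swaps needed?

Each adjacent swap fixes exactly one inversion, so the minimum swap count equals the number of inversions.
Count inversions — for each element, later elements that are smaller:
2: none → 0
3: none → 0
14: none → 0
24: 20 → 1
20: none → 0
27: 26 → 1
26: none → 0
Total inversions: 0 + 0 + 0 + 1 + 0 + 1 + 0 = 2

Swaps: 2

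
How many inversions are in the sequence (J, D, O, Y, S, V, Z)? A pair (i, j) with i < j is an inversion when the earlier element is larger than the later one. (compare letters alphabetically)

Element-by-element contributions:
J → D → 1
D → none → 0
O → none → 0
Y → S, V → 2
S → none → 0
V → none → 0
Z → none → 0
Sum: 1 + 0 + 0 + 2 + 0 + 0 + 0 = 3

3 inversions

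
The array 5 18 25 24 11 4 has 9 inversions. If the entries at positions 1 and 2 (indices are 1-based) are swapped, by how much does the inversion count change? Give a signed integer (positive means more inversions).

+1

Positions 1 and 2 hold 5 and 18; after swapping, the array is [18, 5, 25, 24, 11, 4].
Count, for each position, how many later elements it exceeds:
18: 3
5: 1
25: 3
24: 2
11: 1
4: 0
Sum: 3 + 1 + 3 + 2 + 1 + 0 = 10
Change: 10 − 9 = +1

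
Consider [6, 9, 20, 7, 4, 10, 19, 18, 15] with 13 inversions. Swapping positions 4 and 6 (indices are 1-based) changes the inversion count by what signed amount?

+1

Positions 4 and 6 hold 7 and 10; after swapping, the array is [6, 9, 20, 10, 4, 7, 19, 18, 15].
Element-by-element contributions:
6: 1
9: 2
20: 6
10: 2
4: 0
7: 0
19: 2
18: 1
15: 0
Sum: 1 + 2 + 6 + 2 + 0 + 0 + 2 + 1 + 0 = 14
Change: 14 − 13 = +1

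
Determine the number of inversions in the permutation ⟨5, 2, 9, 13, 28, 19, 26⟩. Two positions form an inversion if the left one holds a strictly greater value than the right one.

3 inversions

Out-of-order index pairs (1-indexed):
(1,2): 5 > 2
(5,6): 28 > 19
(5,7): 28 > 26
That's 3 pairs.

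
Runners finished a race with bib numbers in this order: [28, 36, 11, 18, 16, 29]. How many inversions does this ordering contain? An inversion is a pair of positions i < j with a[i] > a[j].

8

Listing every pair i<j with a[i]>a[j] (using 0-based positions):
(0,2): 28 > 11
(0,3): 28 > 18
(0,4): 28 > 16
(1,2): 36 > 11
(1,3): 36 > 18
(1,4): 36 > 16
(1,5): 36 > 29
(3,4): 18 > 16
That's 8 pairs.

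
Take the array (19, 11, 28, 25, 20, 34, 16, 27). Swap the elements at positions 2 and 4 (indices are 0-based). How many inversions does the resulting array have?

8 inversions

Positions 2 and 4 hold 28 and 20; after swapping, the array is [19, 11, 20, 25, 28, 34, 16, 27].
Sweep left to right; for each value list the smaller values that follow it:
19 → 11, 16 → 2
11 → none → 0
20 → 16 → 1
25 → 16 → 1
28 → 16, 27 → 2
34 → 16, 27 → 2
16 → none → 0
27 → none → 0
Sum: 2 + 0 + 1 + 1 + 2 + 2 + 0 + 0 = 8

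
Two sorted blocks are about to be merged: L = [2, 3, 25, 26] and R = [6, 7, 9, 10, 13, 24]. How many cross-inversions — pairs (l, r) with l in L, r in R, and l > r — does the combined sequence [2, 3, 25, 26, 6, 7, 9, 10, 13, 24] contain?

12

Take each right-half value and tally the left-half values above it:
r = 6: 25, 26 → 2
r = 7: 25, 26 → 2
r = 9: 25, 26 → 2
r = 10: 25, 26 → 2
r = 13: 25, 26 → 2
r = 24: 25, 26 → 2
Cross-inversions: 2 + 2 + 2 + 2 + 2 + 2 = 12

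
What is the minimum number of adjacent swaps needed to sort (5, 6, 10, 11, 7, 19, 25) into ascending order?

Each adjacent swap fixes exactly one inversion, so the minimum swap count equals the number of inversions.
Count inversions — for each element, later elements that are smaller:
5: none → 0
6: none → 0
10: 7 → 1
11: 7 → 1
7: none → 0
19: none → 0
25: none → 0
Total inversions: 0 + 0 + 1 + 1 + 0 + 0 + 0 = 2

2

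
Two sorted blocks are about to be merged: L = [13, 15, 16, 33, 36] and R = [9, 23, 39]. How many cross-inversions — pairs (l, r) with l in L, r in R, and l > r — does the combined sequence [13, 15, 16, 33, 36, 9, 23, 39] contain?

7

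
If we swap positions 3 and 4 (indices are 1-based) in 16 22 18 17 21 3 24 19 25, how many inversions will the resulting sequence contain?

Inversions: 11

Positions 3 and 4 hold 18 and 17; after swapping, the array is [16, 22, 17, 18, 21, 3, 24, 19, 25].
Sweep left to right; for each value list the smaller values that follow it:
16 → 3 → 1
22 → 17, 18, 21, 3, 19 → 5
17 → 3 → 1
18 → 3 → 1
21 → 3, 19 → 2
3 → none → 0
24 → 19 → 1
19 → none → 0
25 → none → 0
Sum: 1 + 5 + 1 + 1 + 2 + 0 + 1 + 0 + 0 = 11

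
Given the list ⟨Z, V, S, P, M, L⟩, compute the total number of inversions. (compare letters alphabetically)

Element-by-element contributions:
Z → V, S, P, M, L → 5
V → S, P, M, L → 4
S → P, M, L → 3
P → M, L → 2
M → L → 1
L → none → 0
Sum: 5 + 4 + 3 + 2 + 1 + 0 = 15

15 inversions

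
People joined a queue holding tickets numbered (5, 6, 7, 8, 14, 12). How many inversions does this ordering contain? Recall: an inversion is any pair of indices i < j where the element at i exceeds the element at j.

Inversion pairs (indices are 0-based):
(4,5): 14 > 12
That's 1 pair.

1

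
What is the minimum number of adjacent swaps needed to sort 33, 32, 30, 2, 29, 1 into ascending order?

The minimum number of adjacent swaps to sort an array equals its inversion count, since every such swap removes exactly one inversion.
Count inversions — for each element, later elements that are smaller:
33: 32, 30, 2, 29, 1 → 5
32: 30, 2, 29, 1 → 4
30: 2, 29, 1 → 3
2: 1 → 1
29: 1 → 1
1: none → 0
Total inversions: 5 + 4 + 3 + 1 + 1 + 0 = 14

14 adjacent swaps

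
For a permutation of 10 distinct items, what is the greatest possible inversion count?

45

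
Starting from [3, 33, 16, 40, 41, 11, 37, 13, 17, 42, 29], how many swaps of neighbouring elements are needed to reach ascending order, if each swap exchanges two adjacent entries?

Minimum adjacent swaps = number of inversions (each swap of adjacent out-of-order elements removes one inversion and no swap can remove more).
Count inversions — for each element, later elements that are smaller:
3: none → 0
33: 16, 11, 13, 17, 29 → 5
16: 11, 13 → 2
40: 11, 37, 13, 17, 29 → 5
41: 11, 37, 13, 17, 29 → 5
11: none → 0
37: 13, 17, 29 → 3
13: none → 0
17: none → 0
42: 29 → 1
29: none → 0
Total inversions: 0 + 5 + 2 + 5 + 5 + 0 + 3 + 0 + 0 + 1 + 0 = 21

21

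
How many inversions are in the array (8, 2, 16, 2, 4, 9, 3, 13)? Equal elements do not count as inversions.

11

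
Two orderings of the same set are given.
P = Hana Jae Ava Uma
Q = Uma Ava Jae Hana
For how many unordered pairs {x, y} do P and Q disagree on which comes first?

Assign each item its position (1..4) in the first ordering, then rewrite the second ordering as that position sequence:
positions: Hana→1, Jae→2, Ava→3, Uma→4
second ordering as positions: [4, 3, 2, 1]
Discordant pairs = inversions in this position sequence.
4: 3, 2, 1 → 3
3: 2, 1 → 2
2: 1 → 1
1: 0
Total: 3 + 2 + 1 + 0 = 6

Disagreeing pairs: 6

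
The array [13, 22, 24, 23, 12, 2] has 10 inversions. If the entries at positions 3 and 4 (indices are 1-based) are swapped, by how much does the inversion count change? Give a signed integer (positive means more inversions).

-1

Positions 3 and 4 hold 24 and 23; after swapping, the array is [13, 22, 23, 24, 12, 2].
Sweep left to right; for each value list the smaller values that follow it:
13: 2
22: 2
23: 2
24: 2
12: 1
2: 0
Sum: 2 + 2 + 2 + 2 + 1 + 0 = 9
Change: 9 − 10 = -1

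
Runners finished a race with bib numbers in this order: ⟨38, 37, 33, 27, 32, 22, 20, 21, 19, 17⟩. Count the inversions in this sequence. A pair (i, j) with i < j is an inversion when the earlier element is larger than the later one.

There are 43 out-of-order pairs.

For each element, count later entries that are smaller:
38 → 37, 33, 27, 32, 22, 20, 21, 19, 17 → 9
37 → 33, 27, 32, 22, 20, 21, 19, 17 → 8
33 → 27, 32, 22, 20, 21, 19, 17 → 7
27 → 22, 20, 21, 19, 17 → 5
32 → 22, 20, 21, 19, 17 → 5
22 → 20, 21, 19, 17 → 4
20 → 19, 17 → 2
21 → 19, 17 → 2
19 → 17 → 1
17 → none → 0
Sum: 9 + 8 + 7 + 5 + 5 + 4 + 2 + 2 + 1 + 0 = 43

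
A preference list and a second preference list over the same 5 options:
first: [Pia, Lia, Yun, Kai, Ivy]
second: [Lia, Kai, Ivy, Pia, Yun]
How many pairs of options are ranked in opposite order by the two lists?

Assign each item its position (1..5) in the first ordering, then rewrite the second ordering as that position sequence:
positions: Pia→1, Lia→2, Yun→3, Kai→4, Ivy→5
second ordering as positions: [2, 4, 5, 1, 3]
Discordant pairs = inversions in this position sequence.
2: 1 → 1
4: 1, 3 → 2
5: 1, 3 → 2
1: 0
3: 0
Total: 1 + 2 + 2 + 0 + 0 = 5

5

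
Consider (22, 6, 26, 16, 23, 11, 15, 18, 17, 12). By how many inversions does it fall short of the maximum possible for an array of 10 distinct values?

Maximum inversions for 10 distinct elements is C(10, 2) = 10·9/2 = 45.
Current inversions — for each element, count later smaller elements:
22: 7
6: 0
26: 7
16: 3
23: 5
11: 0
15: 1
18: 2
17: 1
12: 0
Current total: 7 + 0 + 7 + 3 + 5 + 0 + 1 + 2 + 1 + 0 = 26
Shortfall: 45 − 26 = 19

19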